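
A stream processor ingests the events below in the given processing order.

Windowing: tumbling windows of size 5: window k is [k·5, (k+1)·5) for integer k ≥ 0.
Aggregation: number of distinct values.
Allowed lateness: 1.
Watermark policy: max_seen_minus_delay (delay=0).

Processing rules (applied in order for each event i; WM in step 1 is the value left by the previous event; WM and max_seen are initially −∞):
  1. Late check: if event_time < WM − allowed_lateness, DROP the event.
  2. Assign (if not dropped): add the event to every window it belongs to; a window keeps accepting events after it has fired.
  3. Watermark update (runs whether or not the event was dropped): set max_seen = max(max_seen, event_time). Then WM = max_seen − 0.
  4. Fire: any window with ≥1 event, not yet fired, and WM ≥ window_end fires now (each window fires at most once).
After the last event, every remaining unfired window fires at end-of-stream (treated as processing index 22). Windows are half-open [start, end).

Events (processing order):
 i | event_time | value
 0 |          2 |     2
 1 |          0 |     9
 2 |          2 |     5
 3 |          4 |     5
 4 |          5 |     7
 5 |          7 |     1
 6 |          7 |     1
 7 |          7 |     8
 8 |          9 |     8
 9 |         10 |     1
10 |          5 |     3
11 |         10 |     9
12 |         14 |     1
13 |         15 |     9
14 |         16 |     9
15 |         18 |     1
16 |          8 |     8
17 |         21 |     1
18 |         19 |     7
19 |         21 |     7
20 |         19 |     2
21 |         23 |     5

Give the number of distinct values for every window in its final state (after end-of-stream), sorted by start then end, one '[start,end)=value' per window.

[0,5)=2 [5,10)=3 [10,15)=2 [15,20)=2 [20,25)=3

i=0 t=2 v=2: → [0,5); WM=2
i=1 t=0 v=9: DROP (t<2-1); WM=2
i=2 t=2 v=5: → [0,5); WM=2
i=3 t=4 v=5: → [0,5); WM=4
i=4 t=5 v=7: → [5,10); WM=5; [0,5) fires=2
i=5 t=7 v=1: → [5,10); WM=7
i=6 t=7 v=1: → [5,10); WM=7
i=7 t=7 v=8: → [5,10); WM=7
i=8 t=9 v=8: → [5,10); WM=9
i=9 t=10 v=1: → [10,15); WM=10; [5,10) fires=3
i=10 t=5 v=3: DROP (t<10-1); WM=10
i=11 t=10 v=9: → [10,15); WM=10
i=12 t=14 v=1: → [10,15); WM=14
i=13 t=15 v=9: → [15,20); WM=15; [10,15) fires=2
i=14 t=16 v=9: → [15,20); WM=16
i=15 t=18 v=1: → [15,20); WM=18
i=16 t=8 v=8: DROP (t<18-1); WM=18
i=17 t=21 v=1: → [20,25); WM=21; [15,20) fires=2
i=18 t=19 v=7: DROP (t<21-1); WM=21
i=19 t=21 v=7: → [20,25); WM=21
i=20 t=19 v=2: DROP (t<21-1); WM=21
i=21 t=23 v=5: → [20,25); WM=23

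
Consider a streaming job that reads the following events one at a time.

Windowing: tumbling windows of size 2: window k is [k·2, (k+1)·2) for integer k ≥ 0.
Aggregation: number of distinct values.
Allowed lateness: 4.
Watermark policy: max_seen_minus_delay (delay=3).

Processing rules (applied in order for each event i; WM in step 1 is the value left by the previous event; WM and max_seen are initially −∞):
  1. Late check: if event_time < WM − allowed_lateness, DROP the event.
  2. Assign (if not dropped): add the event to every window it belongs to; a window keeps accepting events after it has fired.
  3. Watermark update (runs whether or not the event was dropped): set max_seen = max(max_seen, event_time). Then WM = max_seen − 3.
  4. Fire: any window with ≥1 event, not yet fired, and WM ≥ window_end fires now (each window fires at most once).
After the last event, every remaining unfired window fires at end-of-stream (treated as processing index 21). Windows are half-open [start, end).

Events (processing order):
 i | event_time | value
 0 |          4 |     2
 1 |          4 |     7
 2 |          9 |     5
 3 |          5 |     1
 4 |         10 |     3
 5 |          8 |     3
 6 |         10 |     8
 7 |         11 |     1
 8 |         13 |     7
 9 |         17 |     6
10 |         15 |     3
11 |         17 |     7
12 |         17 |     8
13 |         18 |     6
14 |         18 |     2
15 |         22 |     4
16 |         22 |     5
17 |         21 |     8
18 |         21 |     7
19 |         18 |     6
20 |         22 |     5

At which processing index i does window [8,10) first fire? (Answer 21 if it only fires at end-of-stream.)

8

i=0 t=4 v=2: → [4,6); WM=1
i=1 t=4 v=7: → [4,6); WM=1
i=2 t=9 v=5: → [8,10); WM=6; [4,6) fires=2
i=3 t=5 v=1: → [4,6); WM=6
i=4 t=10 v=3: → [10,12); WM=7
i=5 t=8 v=3: → [8,10); WM=7
i=6 t=10 v=8: → [10,12); WM=7
i=7 t=11 v=1: → [10,12); WM=8
i=8 t=13 v=7: → [12,14); WM=10; [8,10) fires=2
i=9 t=17 v=6: → [16,18); WM=14; [10,12) fires=3 [12,14) fires=1
i=10 t=15 v=3: → [14,16); WM=14
i=11 t=17 v=7: → [16,18); WM=14
i=12 t=17 v=8: → [16,18); WM=14
i=13 t=18 v=6: → [18,20); WM=15
i=14 t=18 v=2: → [18,20); WM=15
i=15 t=22 v=4: → [22,24); WM=19; [14,16) fires=1 [16,18) fires=3
i=16 t=22 v=5: → [22,24); WM=19
i=17 t=21 v=8: → [20,22); WM=19
i=18 t=21 v=7: → [20,22); WM=19
i=19 t=18 v=6: → [18,20); WM=19
i=20 t=22 v=5: → [22,24); WM=19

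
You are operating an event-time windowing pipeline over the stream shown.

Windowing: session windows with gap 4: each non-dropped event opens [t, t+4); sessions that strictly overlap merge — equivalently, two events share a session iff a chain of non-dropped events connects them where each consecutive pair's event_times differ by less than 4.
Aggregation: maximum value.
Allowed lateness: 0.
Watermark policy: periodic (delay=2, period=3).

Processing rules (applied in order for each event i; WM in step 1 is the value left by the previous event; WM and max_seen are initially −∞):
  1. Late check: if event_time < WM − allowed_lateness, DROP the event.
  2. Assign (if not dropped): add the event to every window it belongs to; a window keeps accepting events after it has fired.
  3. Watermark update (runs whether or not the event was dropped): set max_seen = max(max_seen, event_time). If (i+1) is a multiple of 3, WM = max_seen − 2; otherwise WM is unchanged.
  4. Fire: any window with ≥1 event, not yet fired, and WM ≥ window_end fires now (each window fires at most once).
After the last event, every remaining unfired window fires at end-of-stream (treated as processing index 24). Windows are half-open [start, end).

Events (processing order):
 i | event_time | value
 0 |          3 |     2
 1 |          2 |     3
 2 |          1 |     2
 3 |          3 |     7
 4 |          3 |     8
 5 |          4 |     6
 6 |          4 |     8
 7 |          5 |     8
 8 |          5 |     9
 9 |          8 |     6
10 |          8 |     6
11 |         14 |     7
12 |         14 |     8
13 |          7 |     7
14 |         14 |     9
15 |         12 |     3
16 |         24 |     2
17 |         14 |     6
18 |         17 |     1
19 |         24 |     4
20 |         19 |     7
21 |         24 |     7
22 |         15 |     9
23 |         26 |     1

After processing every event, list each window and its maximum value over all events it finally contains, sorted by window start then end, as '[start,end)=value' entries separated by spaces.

[1,12)=9 [12,18)=9 [24,30)=7

i=0 t=3 v=2: → [3,7); WM=−∞
i=1 t=2 v=3: → [2,7); WM=−∞
i=2 t=1 v=2: → [1,7); WM=1
i=3 t=3 v=7: → [1,7); WM=1
i=4 t=3 v=8: → [1,7); WM=1
i=5 t=4 v=6: → [1,8); WM=2
i=6 t=4 v=8: → [1,8); WM=2
i=7 t=5 v=8: → [1,9); WM=2
i=8 t=5 v=9: → [1,9); WM=3
i=9 t=8 v=6: → [1,12); WM=3
i=10 t=8 v=6: → [1,12); WM=3
i=11 t=14 v=7: → [14,18); WM=12
i=12 t=14 v=8: → [14,18); WM=12
i=13 t=7 v=7: DROP (t<12-0); WM=12
i=14 t=14 v=9: → [14,18); WM=12
i=15 t=12 v=3: → [12,18); WM=12
i=16 t=24 v=2: → [24,28); WM=12
i=17 t=14 v=6: → [12,18); WM=22
i=18 t=17 v=1: DROP (t<22-0); WM=22
i=19 t=24 v=4: → [24,28); WM=22
i=20 t=19 v=7: DROP (t<22-0); WM=22
i=21 t=24 v=7: → [24,28); WM=22
i=22 t=15 v=9: DROP (t<22-0); WM=22
i=23 t=26 v=1: → [24,30); WM=24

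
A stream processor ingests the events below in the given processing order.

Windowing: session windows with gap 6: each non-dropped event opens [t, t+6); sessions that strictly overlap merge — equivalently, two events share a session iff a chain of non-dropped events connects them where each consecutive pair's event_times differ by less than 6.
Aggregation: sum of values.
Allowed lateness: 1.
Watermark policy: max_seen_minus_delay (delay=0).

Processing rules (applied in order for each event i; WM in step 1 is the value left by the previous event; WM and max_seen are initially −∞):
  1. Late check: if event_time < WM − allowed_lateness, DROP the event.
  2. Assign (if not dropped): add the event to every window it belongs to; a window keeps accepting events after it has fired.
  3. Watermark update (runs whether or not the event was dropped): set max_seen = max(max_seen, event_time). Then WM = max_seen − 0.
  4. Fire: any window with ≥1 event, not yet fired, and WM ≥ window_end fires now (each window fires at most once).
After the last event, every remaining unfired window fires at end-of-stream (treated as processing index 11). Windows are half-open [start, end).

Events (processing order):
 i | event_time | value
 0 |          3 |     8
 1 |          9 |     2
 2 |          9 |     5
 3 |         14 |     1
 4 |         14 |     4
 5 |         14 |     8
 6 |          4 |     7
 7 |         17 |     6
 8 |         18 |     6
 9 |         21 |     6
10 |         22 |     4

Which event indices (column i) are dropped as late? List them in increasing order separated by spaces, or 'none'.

6

i=0 t=3 v=8: → [3,9); WM=3
i=1 t=9 v=2: → [9,15); WM=9
i=2 t=9 v=5: → [9,15); WM=9
i=3 t=14 v=1: → [9,20); WM=14
i=4 t=14 v=4: → [9,20); WM=14
i=5 t=14 v=8: → [9,20); WM=14
i=6 t=4 v=7: DROP (t<14-1); WM=14
i=7 t=17 v=6: → [9,23); WM=17
i=8 t=18 v=6: → [9,24); WM=18
i=9 t=21 v=6: → [9,27); WM=21
i=10 t=22 v=4: → [9,28); WM=22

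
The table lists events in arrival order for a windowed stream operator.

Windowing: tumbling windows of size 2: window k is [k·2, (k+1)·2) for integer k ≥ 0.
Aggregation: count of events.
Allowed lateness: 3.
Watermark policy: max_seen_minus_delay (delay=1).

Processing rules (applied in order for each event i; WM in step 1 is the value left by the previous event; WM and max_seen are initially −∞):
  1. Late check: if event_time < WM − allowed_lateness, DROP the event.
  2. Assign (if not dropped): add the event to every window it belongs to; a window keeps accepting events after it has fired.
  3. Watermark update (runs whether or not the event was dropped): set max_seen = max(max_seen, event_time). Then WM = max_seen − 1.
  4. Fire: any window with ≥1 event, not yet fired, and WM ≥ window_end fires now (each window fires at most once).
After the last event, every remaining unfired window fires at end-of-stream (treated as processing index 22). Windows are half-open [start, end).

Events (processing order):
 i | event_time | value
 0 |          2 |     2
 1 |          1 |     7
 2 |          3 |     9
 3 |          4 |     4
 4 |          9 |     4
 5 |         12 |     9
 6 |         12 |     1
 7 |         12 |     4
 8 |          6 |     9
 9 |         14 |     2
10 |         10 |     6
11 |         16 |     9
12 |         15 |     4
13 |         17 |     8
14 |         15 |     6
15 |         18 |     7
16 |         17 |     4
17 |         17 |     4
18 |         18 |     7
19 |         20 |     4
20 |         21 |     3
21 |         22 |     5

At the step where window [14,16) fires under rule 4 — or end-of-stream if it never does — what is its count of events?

i=0 t=2 v=2: → [2,4); WM=1
i=1 t=1 v=7: → [0,2); WM=1
i=2 t=3 v=9: → [2,4); WM=2; [0,2) fires=1
i=3 t=4 v=4: → [4,6); WM=3
i=4 t=9 v=4: → [8,10); WM=8; [2,4) fires=2 [4,6) fires=1
i=5 t=12 v=9: → [12,14); WM=11; [8,10) fires=1
i=6 t=12 v=1: → [12,14); WM=11
i=7 t=12 v=4: → [12,14); WM=11
i=8 t=6 v=9: DROP (t<11-3); WM=11
i=9 t=14 v=2: → [14,16); WM=13
i=10 t=10 v=6: → [10,12); WM=13; [10,12) fires=1
i=11 t=16 v=9: → [16,18); WM=15; [12,14) fires=3
i=12 t=15 v=4: → [14,16); WM=15
i=13 t=17 v=8: → [16,18); WM=16; [14,16) fires=2
i=14 t=15 v=6: → [14,16); WM=16
i=15 t=18 v=7: → [18,20); WM=17
i=16 t=17 v=4: → [16,18); WM=17
i=17 t=17 v=4: → [16,18); WM=17
i=18 t=18 v=7: → [18,20); WM=17
i=19 t=20 v=4: → [20,22); WM=19; [16,18) fires=4
i=20 t=21 v=3: → [20,22); WM=20; [18,20) fires=2
i=21 t=22 v=5: → [22,24); WM=21

2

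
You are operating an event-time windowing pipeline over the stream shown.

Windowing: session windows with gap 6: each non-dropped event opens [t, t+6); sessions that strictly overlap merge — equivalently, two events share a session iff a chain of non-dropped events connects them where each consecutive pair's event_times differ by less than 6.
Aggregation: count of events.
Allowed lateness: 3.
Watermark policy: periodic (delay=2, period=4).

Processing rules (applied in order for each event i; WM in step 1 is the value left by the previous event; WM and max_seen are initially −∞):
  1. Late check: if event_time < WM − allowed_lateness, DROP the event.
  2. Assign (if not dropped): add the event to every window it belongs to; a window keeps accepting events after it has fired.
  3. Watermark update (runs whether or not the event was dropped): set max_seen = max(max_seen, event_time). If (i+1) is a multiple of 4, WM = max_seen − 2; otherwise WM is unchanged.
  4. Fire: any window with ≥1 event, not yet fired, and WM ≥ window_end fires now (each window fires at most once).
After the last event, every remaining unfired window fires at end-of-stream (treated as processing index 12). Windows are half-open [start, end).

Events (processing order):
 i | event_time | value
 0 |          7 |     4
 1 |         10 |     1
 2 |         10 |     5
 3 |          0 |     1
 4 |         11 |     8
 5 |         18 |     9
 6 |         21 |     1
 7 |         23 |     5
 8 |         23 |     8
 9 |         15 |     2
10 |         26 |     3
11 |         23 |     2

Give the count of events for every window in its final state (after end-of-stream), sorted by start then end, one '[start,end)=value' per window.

i=0 t=7 v=4: → [7,13); WM=−∞
i=1 t=10 v=1: → [7,16); WM=−∞
i=2 t=10 v=5: → [7,16); WM=−∞
i=3 t=0 v=1: → [0,6); WM=8
i=4 t=11 v=8: → [7,17); WM=8
i=5 t=18 v=9: → [18,24); WM=8
i=6 t=21 v=1: → [18,27); WM=8
i=7 t=23 v=5: → [18,29); WM=21
i=8 t=23 v=8: → [18,29); WM=21
i=9 t=15 v=2: DROP (t<21-3); WM=21
i=10 t=26 v=3: → [18,32); WM=21
i=11 t=23 v=2: → [18,32); WM=24

[0,6)=1 [7,17)=4 [18,32)=6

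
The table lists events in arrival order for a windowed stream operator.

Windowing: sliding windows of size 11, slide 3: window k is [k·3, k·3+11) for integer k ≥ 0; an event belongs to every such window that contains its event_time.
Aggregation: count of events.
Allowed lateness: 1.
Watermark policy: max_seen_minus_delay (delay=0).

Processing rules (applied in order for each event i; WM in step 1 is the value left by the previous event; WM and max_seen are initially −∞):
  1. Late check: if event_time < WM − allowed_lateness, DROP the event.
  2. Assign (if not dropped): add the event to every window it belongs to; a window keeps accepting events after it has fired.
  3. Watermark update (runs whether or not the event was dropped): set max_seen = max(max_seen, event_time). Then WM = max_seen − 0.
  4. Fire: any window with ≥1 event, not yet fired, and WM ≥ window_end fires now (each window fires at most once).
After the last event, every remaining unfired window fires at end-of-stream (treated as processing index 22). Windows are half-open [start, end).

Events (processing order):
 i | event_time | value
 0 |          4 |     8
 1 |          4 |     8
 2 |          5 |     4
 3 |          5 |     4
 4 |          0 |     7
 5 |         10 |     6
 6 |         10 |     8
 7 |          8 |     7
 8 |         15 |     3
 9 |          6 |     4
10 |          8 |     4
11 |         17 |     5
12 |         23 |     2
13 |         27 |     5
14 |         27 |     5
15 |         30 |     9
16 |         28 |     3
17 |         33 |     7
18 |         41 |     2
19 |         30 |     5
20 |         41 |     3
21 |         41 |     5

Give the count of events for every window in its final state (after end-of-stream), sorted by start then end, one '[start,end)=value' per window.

[0,11)=6 [3,14)=6 [6,17)=3 [9,20)=4 [12,23)=2 [15,26)=3 [18,29)=3 [21,32)=4 [24,35)=4 [27,38)=4 [30,41)=2 [33,44)=4 [36,47)=3 [39,50)=3

i=0 t=4 v=8: → [3,14),[0,11); WM=4
i=1 t=4 v=8: → [3,14),[0,11); WM=4
i=2 t=5 v=4: → [3,14),[0,11); WM=5
i=3 t=5 v=4: → [3,14),[0,11); WM=5
i=4 t=0 v=7: DROP (t<5-1); WM=5
i=5 t=10 v=6: → [9,20),[6,17),[3,14),[0,11); WM=10
i=6 t=10 v=8: → [9,20),[6,17),[3,14),[0,11); WM=10
i=7 t=8 v=7: DROP (t<10-1); WM=10
i=8 t=15 v=3: → [15,26),[12,23),[9,20),[6,17); WM=15; [0,11) fires=6 [3,14) fires=6
i=9 t=6 v=4: DROP (t<15-1); WM=15
i=10 t=8 v=4: DROP (t<15-1); WM=15
i=11 t=17 v=5: → [15,26),[12,23),[9,20); WM=17; [6,17) fires=3
i=12 t=23 v=2: → [21,32),[18,29),[15,26); WM=23; [9,20) fires=4 [12,23) fires=2
i=13 t=27 v=5: → [27,38),[24,35),[21,32),[18,29); WM=27; [15,26) fires=3
i=14 t=27 v=5: → [27,38),[24,35),[21,32),[18,29); WM=27
i=15 t=30 v=9: → [30,41),[27,38),[24,35),[21,32); WM=30; [18,29) fires=3
i=16 t=28 v=3: DROP (t<30-1); WM=30
i=17 t=33 v=7: → [33,44),[30,41),[27,38),[24,35); WM=33; [21,32) fires=4
i=18 t=41 v=2: → [39,50),[36,47),[33,44); WM=41; [24,35) fires=4 [27,38) fires=4 [30,41) fires=2
i=19 t=30 v=5: DROP (t<41-1); WM=41
i=20 t=41 v=3: → [39,50),[36,47),[33,44); WM=41
i=21 t=41 v=5: → [39,50),[36,47),[33,44); WM=41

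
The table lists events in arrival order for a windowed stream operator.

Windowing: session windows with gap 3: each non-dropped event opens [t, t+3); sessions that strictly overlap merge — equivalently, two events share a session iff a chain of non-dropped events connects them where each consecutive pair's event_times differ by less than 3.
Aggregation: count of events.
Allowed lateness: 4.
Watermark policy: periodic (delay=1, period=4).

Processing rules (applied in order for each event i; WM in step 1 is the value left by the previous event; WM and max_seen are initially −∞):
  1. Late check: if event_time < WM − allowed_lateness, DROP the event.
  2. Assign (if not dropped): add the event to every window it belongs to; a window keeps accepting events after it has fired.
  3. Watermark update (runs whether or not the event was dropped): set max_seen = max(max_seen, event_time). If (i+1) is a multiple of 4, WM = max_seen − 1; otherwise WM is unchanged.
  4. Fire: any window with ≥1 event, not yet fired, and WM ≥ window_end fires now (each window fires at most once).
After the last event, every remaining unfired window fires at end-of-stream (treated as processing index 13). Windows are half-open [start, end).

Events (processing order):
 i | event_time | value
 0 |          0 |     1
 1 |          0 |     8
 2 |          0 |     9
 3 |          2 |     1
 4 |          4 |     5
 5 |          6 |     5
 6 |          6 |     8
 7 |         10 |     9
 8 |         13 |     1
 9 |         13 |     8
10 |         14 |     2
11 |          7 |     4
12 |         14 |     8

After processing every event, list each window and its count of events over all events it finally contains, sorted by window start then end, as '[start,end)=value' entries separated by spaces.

i=0 t=0 v=1: → [0,3); WM=−∞
i=1 t=0 v=8: → [0,3); WM=−∞
i=2 t=0 v=9: → [0,3); WM=−∞
i=3 t=2 v=1: → [0,5); WM=1
i=4 t=4 v=5: → [0,7); WM=1
i=5 t=6 v=5: → [0,9); WM=1
i=6 t=6 v=8: → [0,9); WM=1
i=7 t=10 v=9: → [10,13); WM=9
i=8 t=13 v=1: → [13,16); WM=9
i=9 t=13 v=8: → [13,16); WM=9
i=10 t=14 v=2: → [13,17); WM=9
i=11 t=7 v=4: → [0,10); WM=13
i=12 t=14 v=8: → [13,17); WM=13

[0,10)=8 [10,13)=1 [13,17)=4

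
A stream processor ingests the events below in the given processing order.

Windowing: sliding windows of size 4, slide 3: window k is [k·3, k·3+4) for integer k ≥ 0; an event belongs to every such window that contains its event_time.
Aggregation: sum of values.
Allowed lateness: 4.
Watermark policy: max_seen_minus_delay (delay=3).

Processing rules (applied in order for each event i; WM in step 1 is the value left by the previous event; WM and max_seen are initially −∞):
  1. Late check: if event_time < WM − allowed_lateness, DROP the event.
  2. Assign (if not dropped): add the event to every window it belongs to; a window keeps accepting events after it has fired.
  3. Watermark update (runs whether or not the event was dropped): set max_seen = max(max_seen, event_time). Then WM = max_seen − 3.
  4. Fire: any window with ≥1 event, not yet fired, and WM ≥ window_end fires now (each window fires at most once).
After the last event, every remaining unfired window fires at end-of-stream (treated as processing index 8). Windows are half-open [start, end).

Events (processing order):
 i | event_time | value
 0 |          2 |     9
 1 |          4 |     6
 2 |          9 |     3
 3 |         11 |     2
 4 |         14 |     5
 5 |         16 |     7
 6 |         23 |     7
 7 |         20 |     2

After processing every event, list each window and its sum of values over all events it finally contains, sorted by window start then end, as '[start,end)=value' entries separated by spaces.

[0,4)=9 [3,7)=6 [6,10)=3 [9,13)=5 [12,16)=5 [15,19)=7 [18,22)=2 [21,25)=7

i=0 t=2 v=9: → [0,4); WM=-1
i=1 t=4 v=6: → [3,7); WM=1
i=2 t=9 v=3: → [9,13),[6,10); WM=6; [0,4) fires=9
i=3 t=11 v=2: → [9,13); WM=8; [3,7) fires=6
i=4 t=14 v=5: → [12,16); WM=11; [6,10) fires=3
i=5 t=16 v=7: → [15,19); WM=13; [9,13) fires=5
i=6 t=23 v=7: → [21,25); WM=20; [12,16) fires=5 [15,19) fires=7
i=7 t=20 v=2: → [18,22); WM=20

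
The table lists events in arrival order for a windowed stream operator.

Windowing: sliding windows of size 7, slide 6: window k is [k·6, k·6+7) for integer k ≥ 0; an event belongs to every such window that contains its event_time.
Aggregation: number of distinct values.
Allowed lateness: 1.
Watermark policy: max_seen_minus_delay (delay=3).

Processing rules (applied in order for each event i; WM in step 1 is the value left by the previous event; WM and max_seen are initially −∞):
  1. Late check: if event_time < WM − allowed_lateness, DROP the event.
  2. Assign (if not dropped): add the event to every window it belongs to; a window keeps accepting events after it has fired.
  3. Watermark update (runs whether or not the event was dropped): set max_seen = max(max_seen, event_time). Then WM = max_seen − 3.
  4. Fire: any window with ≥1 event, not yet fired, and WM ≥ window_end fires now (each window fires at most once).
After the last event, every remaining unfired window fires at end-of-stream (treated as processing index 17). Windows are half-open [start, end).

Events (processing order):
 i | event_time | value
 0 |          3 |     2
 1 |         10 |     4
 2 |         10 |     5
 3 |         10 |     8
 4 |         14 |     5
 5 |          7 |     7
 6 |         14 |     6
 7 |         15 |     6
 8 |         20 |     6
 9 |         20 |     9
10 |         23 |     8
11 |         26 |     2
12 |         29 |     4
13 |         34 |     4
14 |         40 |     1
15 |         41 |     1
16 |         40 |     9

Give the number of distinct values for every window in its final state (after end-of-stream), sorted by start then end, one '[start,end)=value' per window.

[0,7)=1 [6,13)=3 [12,19)=2 [18,25)=3 [24,31)=2 [30,37)=1 [36,43)=2

i=0 t=3 v=2: → [0,7); WM=0
i=1 t=10 v=4: → [6,13); WM=7; [0,7) fires=1
i=2 t=10 v=5: → [6,13); WM=7
i=3 t=10 v=8: → [6,13); WM=7
i=4 t=14 v=5: → [12,19); WM=11
i=5 t=7 v=7: DROP (t<11-1); WM=11
i=6 t=14 v=6: → [12,19); WM=11
i=7 t=15 v=6: → [12,19); WM=12
i=8 t=20 v=6: → [18,25); WM=17; [6,13) fires=3
i=9 t=20 v=9: → [18,25); WM=17
i=10 t=23 v=8: → [18,25); WM=20; [12,19) fires=2
i=11 t=26 v=2: → [24,31); WM=23
i=12 t=29 v=4: → [24,31); WM=26; [18,25) fires=3
i=13 t=34 v=4: → [30,37); WM=31; [24,31) fires=2
i=14 t=40 v=1: → [36,43); WM=37; [30,37) fires=1
i=15 t=41 v=1: → [36,43); WM=38
i=16 t=40 v=9: → [36,43); WM=38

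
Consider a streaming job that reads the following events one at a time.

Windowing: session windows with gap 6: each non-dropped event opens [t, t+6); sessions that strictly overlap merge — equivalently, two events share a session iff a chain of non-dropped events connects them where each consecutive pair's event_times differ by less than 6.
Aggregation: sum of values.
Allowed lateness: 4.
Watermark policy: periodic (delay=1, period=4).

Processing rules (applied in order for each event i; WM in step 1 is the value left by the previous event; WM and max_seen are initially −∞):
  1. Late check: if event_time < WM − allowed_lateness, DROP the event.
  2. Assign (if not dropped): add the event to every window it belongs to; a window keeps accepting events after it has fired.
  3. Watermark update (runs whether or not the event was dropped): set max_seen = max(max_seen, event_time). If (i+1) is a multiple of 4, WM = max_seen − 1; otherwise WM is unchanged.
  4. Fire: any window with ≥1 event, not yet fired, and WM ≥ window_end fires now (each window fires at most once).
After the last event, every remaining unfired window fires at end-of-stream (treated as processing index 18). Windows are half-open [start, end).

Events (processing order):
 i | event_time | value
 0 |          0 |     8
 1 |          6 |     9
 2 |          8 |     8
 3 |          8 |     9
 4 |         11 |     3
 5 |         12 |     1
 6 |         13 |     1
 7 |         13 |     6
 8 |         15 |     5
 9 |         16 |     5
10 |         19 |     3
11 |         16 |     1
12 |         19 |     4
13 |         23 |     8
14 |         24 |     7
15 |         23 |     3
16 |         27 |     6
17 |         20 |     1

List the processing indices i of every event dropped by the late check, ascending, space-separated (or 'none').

i=0 t=0 v=8: → [0,6); WM=−∞
i=1 t=6 v=9: → [6,12); WM=−∞
i=2 t=8 v=8: → [6,14); WM=−∞
i=3 t=8 v=9: → [6,14); WM=7
i=4 t=11 v=3: → [6,17); WM=7
i=5 t=12 v=1: → [6,18); WM=7
i=6 t=13 v=1: → [6,19); WM=7
i=7 t=13 v=6: → [6,19); WM=12
i=8 t=15 v=5: → [6,21); WM=12
i=9 t=16 v=5: → [6,22); WM=12
i=10 t=19 v=3: → [6,25); WM=12
i=11 t=16 v=1: → [6,25); WM=18
i=12 t=19 v=4: → [6,25); WM=18
i=13 t=23 v=8: → [6,29); WM=18
i=14 t=24 v=7: → [6,30); WM=18
i=15 t=23 v=3: → [6,30); WM=23
i=16 t=27 v=6: → [6,33); WM=23
i=17 t=20 v=1: → [6,33); WM=23

none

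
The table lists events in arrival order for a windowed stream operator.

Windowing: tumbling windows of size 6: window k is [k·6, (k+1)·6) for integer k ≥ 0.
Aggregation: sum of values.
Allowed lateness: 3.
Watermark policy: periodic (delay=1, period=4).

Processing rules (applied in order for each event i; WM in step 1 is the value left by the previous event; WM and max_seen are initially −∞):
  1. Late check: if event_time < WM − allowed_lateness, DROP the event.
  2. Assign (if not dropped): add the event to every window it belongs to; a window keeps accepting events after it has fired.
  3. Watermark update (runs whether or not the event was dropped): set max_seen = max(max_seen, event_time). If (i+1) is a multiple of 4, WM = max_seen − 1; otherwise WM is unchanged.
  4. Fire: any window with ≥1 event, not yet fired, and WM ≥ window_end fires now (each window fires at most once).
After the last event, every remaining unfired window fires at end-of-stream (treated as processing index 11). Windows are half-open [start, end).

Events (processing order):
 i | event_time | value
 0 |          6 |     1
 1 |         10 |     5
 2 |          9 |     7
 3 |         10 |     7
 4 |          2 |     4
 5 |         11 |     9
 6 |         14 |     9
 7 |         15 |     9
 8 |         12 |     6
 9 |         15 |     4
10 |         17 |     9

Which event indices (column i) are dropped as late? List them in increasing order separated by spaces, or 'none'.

i=0 t=6 v=1: → [6,12); WM=−∞
i=1 t=10 v=5: → [6,12); WM=−∞
i=2 t=9 v=7: → [6,12); WM=−∞
i=3 t=10 v=7: → [6,12); WM=9
i=4 t=2 v=4: DROP (t<9-3); WM=9
i=5 t=11 v=9: → [6,12); WM=9
i=6 t=14 v=9: → [12,18); WM=9
i=7 t=15 v=9: → [12,18); WM=14; [6,12) fires=29
i=8 t=12 v=6: → [12,18); WM=14
i=9 t=15 v=4: → [12,18); WM=14
i=10 t=17 v=9: → [12,18); WM=14

4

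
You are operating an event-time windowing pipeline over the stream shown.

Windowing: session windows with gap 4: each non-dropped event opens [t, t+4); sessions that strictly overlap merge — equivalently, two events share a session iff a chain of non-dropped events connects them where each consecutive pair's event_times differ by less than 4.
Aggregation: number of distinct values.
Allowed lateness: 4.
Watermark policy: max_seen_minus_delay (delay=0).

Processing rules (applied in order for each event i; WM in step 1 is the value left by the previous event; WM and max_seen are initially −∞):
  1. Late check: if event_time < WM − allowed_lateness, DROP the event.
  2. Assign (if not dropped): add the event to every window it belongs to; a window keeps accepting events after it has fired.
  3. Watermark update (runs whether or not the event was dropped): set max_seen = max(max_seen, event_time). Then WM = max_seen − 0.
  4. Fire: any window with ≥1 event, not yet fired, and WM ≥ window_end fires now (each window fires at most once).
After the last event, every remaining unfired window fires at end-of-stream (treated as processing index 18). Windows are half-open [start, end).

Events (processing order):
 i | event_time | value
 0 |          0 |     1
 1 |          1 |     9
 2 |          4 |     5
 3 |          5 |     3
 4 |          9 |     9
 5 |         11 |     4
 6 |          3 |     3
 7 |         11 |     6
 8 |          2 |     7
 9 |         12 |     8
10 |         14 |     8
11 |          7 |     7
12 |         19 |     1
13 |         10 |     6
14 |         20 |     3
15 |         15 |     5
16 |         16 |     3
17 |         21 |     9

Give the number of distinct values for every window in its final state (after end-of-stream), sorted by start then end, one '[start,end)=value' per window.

i=0 t=0 v=1: → [0,4); WM=0
i=1 t=1 v=9: → [0,5); WM=1
i=2 t=4 v=5: → [0,8); WM=4
i=3 t=5 v=3: → [0,9); WM=5
i=4 t=9 v=9: → [9,13); WM=9
i=5 t=11 v=4: → [9,15); WM=11
i=6 t=3 v=3: DROP (t<11-4); WM=11
i=7 t=11 v=6: → [9,15); WM=11
i=8 t=2 v=7: DROP (t<11-4); WM=11
i=9 t=12 v=8: → [9,16); WM=12
i=10 t=14 v=8: → [9,18); WM=14
i=11 t=7 v=7: DROP (t<14-4); WM=14
i=12 t=19 v=1: → [19,23); WM=19
i=13 t=10 v=6: DROP (t<19-4); WM=19
i=14 t=20 v=3: → [19,24); WM=20
i=15 t=15 v=5: DROP (t<20-4); WM=20
i=16 t=16 v=3: → [9,24); WM=20
i=17 t=21 v=9: → [9,25); WM=21

[0,9)=4 [9,25)=6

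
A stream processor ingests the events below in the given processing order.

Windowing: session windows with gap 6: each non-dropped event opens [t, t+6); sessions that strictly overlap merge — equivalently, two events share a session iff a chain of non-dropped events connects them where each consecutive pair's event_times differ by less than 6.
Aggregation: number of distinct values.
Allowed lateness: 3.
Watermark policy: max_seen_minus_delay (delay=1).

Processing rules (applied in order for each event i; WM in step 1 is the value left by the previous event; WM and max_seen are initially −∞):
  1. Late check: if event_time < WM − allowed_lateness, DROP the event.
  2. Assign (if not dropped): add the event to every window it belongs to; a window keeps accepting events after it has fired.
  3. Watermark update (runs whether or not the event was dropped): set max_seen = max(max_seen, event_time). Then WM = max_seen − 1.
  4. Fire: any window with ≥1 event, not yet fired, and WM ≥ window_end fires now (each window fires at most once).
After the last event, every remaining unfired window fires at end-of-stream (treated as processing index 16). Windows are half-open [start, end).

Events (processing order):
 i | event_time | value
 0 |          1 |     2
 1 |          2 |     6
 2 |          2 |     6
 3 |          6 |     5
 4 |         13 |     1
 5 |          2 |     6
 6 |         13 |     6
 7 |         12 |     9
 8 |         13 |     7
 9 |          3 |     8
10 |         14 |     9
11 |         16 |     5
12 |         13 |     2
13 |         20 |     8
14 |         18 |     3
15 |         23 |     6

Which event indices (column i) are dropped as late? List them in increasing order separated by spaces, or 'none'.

i=0 t=1 v=2: → [1,7); WM=0
i=1 t=2 v=6: → [1,8); WM=1
i=2 t=2 v=6: → [1,8); WM=1
i=3 t=6 v=5: → [1,12); WM=5
i=4 t=13 v=1: → [13,19); WM=12
i=5 t=2 v=6: DROP (t<12-3); WM=12
i=6 t=13 v=6: → [13,19); WM=12
i=7 t=12 v=9: → [12,19); WM=12
i=8 t=13 v=7: → [12,19); WM=12
i=9 t=3 v=8: DROP (t<12-3); WM=12
i=10 t=14 v=9: → [12,20); WM=13
i=11 t=16 v=5: → [12,22); WM=15
i=12 t=13 v=2: → [12,22); WM=15
i=13 t=20 v=8: → [12,26); WM=19
i=14 t=18 v=3: → [12,26); WM=19
i=15 t=23 v=6: → [12,29); WM=22

5 9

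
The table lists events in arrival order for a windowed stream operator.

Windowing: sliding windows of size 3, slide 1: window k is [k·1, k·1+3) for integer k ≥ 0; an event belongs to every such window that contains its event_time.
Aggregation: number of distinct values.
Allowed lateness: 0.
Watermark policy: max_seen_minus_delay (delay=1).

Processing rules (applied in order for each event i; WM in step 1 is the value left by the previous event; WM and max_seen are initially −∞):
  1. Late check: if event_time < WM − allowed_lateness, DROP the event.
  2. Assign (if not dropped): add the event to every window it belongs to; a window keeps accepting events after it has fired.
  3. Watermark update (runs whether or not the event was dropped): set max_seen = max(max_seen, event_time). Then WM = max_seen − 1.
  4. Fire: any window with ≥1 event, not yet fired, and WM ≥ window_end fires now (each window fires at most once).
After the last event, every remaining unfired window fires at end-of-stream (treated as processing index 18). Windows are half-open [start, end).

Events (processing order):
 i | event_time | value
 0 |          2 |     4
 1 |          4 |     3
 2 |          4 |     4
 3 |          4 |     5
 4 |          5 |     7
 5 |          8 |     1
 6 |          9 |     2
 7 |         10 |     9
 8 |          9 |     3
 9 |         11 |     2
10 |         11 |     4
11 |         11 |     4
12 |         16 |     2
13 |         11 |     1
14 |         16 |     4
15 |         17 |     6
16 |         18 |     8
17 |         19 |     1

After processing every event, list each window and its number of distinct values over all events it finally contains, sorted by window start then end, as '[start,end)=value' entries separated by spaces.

i=0 t=2 v=4: → [2,5),[1,4),[0,3); WM=1
i=1 t=4 v=3: → [4,7),[3,6),[2,5); WM=3; [0,3) fires=1
i=2 t=4 v=4: → [4,7),[3,6),[2,5); WM=3
i=3 t=4 v=5: → [4,7),[3,6),[2,5); WM=3
i=4 t=5 v=7: → [5,8),[4,7),[3,6); WM=4; [1,4) fires=1
i=5 t=8 v=1: → [8,11),[7,10),[6,9); WM=7; [2,5) fires=3 [3,6) fires=4 [4,7) fires=4
i=6 t=9 v=2: → [9,12),[8,11),[7,10); WM=8; [5,8) fires=1
i=7 t=10 v=9: → [10,13),[9,12),[8,11); WM=9; [6,9) fires=1
i=8 t=9 v=3: → [9,12),[8,11),[7,10); WM=9
i=9 t=11 v=2: → [11,14),[10,13),[9,12); WM=10; [7,10) fires=3
i=10 t=11 v=4: → [11,14),[10,13),[9,12); WM=10
i=11 t=11 v=4: → [11,14),[10,13),[9,12); WM=10
i=12 t=16 v=2: → [16,19),[15,18),[14,17); WM=15; [8,11) fires=4 [9,12) fires=4 [10,13) fires=3 [11,14) fires=2
i=13 t=11 v=1: DROP (t<15-0); WM=15
i=14 t=16 v=4: → [16,19),[15,18),[14,17); WM=15
i=15 t=17 v=6: → [17,20),[16,19),[15,18); WM=16
i=16 t=18 v=8: → [18,21),[17,20),[16,19); WM=17; [14,17) fires=2
i=17 t=19 v=1: → [19,22),[18,21),[17,20); WM=18; [15,18) fires=3

[0,3)=1 [1,4)=1 [2,5)=3 [3,6)=4 [4,7)=4 [5,8)=1 [6,9)=1 [7,10)=3 [8,11)=4 [9,12)=4 [10,13)=3 [11,14)=2 [14,17)=2 [15,18)=3 [16,19)=4 [17,20)=3 [18,21)=2 [19,22)=1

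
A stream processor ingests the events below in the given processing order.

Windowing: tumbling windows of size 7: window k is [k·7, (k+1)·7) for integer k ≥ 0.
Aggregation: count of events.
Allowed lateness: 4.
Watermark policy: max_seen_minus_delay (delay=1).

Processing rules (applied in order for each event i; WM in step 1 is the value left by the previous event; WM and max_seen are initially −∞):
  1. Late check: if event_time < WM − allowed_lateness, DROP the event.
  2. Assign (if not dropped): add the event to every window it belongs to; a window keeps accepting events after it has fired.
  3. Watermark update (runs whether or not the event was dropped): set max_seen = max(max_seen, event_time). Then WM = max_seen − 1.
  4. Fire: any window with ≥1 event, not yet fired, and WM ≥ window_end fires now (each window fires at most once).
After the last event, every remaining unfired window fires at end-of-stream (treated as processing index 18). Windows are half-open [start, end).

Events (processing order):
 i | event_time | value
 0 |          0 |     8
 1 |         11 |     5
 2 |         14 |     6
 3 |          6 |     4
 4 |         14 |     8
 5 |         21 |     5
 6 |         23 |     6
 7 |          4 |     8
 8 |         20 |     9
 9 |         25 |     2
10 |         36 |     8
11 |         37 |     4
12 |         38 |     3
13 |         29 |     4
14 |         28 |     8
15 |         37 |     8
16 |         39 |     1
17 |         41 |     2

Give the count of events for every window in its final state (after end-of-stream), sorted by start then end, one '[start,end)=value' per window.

[0,7)=1 [7,14)=1 [14,21)=3 [21,28)=3 [35,42)=6

i=0 t=0 v=8: → [0,7); WM=-1
i=1 t=11 v=5: → [7,14); WM=10; [0,7) fires=1
i=2 t=14 v=6: → [14,21); WM=13
i=3 t=6 v=4: DROP (t<13-4); WM=13
i=4 t=14 v=8: → [14,21); WM=13
i=5 t=21 v=5: → [21,28); WM=20; [7,14) fires=1
i=6 t=23 v=6: → [21,28); WM=22; [14,21) fires=2
i=7 t=4 v=8: DROP (t<22-4); WM=22
i=8 t=20 v=9: → [14,21); WM=22
i=9 t=25 v=2: → [21,28); WM=24
i=10 t=36 v=8: → [35,42); WM=35; [21,28) fires=3
i=11 t=37 v=4: → [35,42); WM=36
i=12 t=38 v=3: → [35,42); WM=37
i=13 t=29 v=4: DROP (t<37-4); WM=37
i=14 t=28 v=8: DROP (t<37-4); WM=37
i=15 t=37 v=8: → [35,42); WM=37
i=16 t=39 v=1: → [35,42); WM=38
i=17 t=41 v=2: → [35,42); WM=40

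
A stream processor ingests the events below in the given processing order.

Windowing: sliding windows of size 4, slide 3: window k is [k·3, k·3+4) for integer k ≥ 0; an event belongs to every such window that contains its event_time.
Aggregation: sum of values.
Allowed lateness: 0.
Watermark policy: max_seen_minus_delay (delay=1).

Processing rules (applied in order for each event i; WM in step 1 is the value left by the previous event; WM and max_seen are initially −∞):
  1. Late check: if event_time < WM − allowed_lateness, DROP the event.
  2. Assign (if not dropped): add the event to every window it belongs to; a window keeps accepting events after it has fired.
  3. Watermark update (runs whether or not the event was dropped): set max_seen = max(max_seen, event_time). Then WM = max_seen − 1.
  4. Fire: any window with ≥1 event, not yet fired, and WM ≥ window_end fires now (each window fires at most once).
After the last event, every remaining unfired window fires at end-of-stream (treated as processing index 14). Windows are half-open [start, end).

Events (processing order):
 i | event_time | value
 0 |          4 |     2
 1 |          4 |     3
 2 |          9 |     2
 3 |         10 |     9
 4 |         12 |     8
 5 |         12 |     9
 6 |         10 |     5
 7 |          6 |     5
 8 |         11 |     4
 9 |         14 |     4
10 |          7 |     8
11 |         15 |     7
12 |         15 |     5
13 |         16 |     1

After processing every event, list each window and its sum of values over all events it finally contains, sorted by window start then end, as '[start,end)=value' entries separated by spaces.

i=0 t=4 v=2: → [3,7); WM=3
i=1 t=4 v=3: → [3,7); WM=3
i=2 t=9 v=2: → [9,13),[6,10); WM=8; [3,7) fires=5
i=3 t=10 v=9: → [9,13); WM=9
i=4 t=12 v=8: → [12,16),[9,13); WM=11; [6,10) fires=2
i=5 t=12 v=9: → [12,16),[9,13); WM=11
i=6 t=10 v=5: DROP (t<11-0); WM=11
i=7 t=6 v=5: DROP (t<11-0); WM=11
i=8 t=11 v=4: → [9,13); WM=11
i=9 t=14 v=4: → [12,16); WM=13; [9,13) fires=32
i=10 t=7 v=8: DROP (t<13-0); WM=13
i=11 t=15 v=7: → [15,19),[12,16); WM=14
i=12 t=15 v=5: → [15,19),[12,16); WM=14
i=13 t=16 v=1: → [15,19); WM=15

[3,7)=5 [6,10)=2 [9,13)=32 [12,16)=33 [15,19)=13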